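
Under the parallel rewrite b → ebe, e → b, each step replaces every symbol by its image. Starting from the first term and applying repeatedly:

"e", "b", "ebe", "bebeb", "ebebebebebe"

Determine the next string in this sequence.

Apply φ to ebebebebebe symbol by symbol: e→b, b→ebe, e→b, b→ebe, e→b, b→ebe, e→b, b→ebe, e→b, b→ebe, e→b; joined: b ebe b ebe b ebe b ebe b ebe b.

bebebebebebebebebebeb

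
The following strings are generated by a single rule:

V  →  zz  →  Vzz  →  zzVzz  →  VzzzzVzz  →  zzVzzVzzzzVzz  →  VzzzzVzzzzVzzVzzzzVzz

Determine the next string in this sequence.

Each term (from the third on) is the two preceding terms concatenated in order: term 3 = V·zz = Vzz.
Continuing: zzVzzVzzzzVzz · VzzzzVzzzzVzzVzzzzVzz gives term 8.

zzVzzVzzzzVzzVzzzzVzzzzVzzVzzzzVzz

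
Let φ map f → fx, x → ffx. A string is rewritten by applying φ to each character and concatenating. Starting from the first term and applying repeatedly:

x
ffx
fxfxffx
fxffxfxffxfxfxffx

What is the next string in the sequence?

φ(fxffxfxffxfxfxffx) expands symbol-by-symbol to fx ffx fx fx ffx fx ffx fx fx ffx fx ffx fx ffx fx fx ffx; joining the 17 pieces gives the next term.

fxffxfxfxffxfxffxfxfxffxfxffxfxffxfxfxffx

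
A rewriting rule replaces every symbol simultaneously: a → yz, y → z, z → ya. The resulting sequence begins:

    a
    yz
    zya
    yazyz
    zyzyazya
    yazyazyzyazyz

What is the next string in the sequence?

zyzyazyzyazyazyzyazya

Replace each of the 13 characters of yazyazyzyazyz in place — z yz ya z yz ya z ya z yz ya z ya — and concatenate.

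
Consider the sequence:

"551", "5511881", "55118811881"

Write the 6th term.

55118811881188118811881

Every step adds 1881 to the end: s(k+1) = s(k)·1881.
From 55118811881, 3 further steps: 55118811881 → 551188118811881 → 5511881188118811881 → (answer).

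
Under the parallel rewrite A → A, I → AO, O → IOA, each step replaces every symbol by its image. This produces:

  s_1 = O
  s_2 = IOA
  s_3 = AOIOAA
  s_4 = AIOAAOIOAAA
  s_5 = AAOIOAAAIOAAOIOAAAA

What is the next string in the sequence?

AAIOAAOIOAAAAAOIOAAAIOAAOIOAAAAA

Replace each of the 19 characters of AAOIOAAAIOAAOIOAAAA in place — A A IOA AO IOA A A A AO IOA A A IOA AO IOA A A A A — and concatenate.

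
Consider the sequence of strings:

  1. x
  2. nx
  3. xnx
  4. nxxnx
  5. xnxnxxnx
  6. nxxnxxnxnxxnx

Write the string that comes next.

From term 3 onward, concatenate the second-to-last term with the last: x·nx = xnx, nx·xnx = nxxnx, …
So term 7 is xnxnxxnx·nxxnxxnxnxxnx.

xnxnxxnxnxxnxxnxnxxnx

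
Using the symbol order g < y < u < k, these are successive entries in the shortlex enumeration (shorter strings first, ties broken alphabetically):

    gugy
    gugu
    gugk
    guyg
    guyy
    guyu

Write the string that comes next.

Treat guyu as a base-4 numeral over the given alphabet and add one, carrying through any trailing k's.

guyk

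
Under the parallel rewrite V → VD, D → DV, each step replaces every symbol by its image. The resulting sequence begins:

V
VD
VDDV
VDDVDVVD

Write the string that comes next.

Rewriting each symbol of VDDVDVVD: V→VD, D→DV, D→DV, V→VD, D→DV, V→VD, V→VD, D→DV, which concatenates to VD DV DV VD DV VD VD DV.

VDDVDVVDDVVDVDDV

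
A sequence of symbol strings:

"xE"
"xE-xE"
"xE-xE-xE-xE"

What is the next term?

Every step duplicates the string with '-' between the halves.
Doubling xE-xE-xE-xE with '-' between the halves:

xE-xE-xE-xE-xE-xE-xE-xE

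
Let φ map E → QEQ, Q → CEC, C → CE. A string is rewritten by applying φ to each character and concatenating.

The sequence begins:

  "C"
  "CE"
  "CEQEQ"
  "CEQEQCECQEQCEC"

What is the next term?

Rewriting the 14 symbols of CEQEQCECQEQCEC one by one yields CE QEQ CEC QEQ CEC CE QEQ CE CEC QEQ CEC CE QEQ CE; concatenated:

CEQEQCECQEQCECCEQEQCECECQEQCECCEQEQCE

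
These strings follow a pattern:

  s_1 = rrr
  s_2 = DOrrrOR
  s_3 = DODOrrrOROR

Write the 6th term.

Each term wraps the previous one in DO on the left and OR on the right.
From DODOrrrOROR, 3 further steps: DODOrrrOROR → DODODOrrrOROROR → DODODODOrrrOROROROR → (answer).

DODODODODOrrrOROROROROR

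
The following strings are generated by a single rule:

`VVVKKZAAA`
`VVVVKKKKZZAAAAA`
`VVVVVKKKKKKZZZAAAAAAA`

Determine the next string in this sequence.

VVVVVVKKKKKKKKZZZZAAAAAAAAA

Each string has the form V^{n+2} K^{2n} Z^{n} A^{2n+1} (n = 1, 2, …).
At n = 4 the blocks have lengths 6, 8, 4, 9.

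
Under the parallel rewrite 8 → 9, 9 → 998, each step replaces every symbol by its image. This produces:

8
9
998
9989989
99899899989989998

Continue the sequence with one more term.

φ(99899899989989998) expands symbol-by-symbol to 998 998 9 998 998 9 998 998 998 9 998 998 9 998 998 998 9; joining the 17 pieces gives the next term.

99899899989989998998998999899899989989989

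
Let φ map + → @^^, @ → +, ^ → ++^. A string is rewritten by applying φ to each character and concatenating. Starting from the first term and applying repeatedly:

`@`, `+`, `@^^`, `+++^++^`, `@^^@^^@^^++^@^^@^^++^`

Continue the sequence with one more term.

Rewriting the 21 symbols of @^^@^^@^^++^@^^@^^++^ one by one yields + ++^ ++^ + ++^ ++^ + ++^ ++^ @^^ @^^ ++^ + ++^ ++^ + ++^ ++^ @^^ @^^ ++^; concatenated:

+++^++^+++^++^+++^++^@^^@^^++^+++^++^+++^++^@^^@^^++^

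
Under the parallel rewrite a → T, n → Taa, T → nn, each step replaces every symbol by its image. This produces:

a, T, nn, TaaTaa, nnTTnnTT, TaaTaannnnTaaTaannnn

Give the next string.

Rewriting the 20 symbols of TaaTaannnnTaaTaannnn one by one yields nn T T nn T T Taa Taa Taa Taa nn T T nn T T Taa Taa Taa Taa; concatenated:

nnTTnnTTTaaTaaTaaTaannTTnnTTTaaTaaTaaTaa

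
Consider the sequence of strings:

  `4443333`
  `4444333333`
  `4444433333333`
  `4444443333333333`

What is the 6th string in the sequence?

4444444433333333333333

Each string has the form 4^{n+2} 3^{2n+2} (n = 1, 2, …).
Setting n = 6 gives 8, 14 characters in each block.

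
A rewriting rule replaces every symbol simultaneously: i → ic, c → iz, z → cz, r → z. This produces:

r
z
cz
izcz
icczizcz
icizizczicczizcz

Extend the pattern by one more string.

icizicczicczizczicizizczicczizcz

Applying the rule to each of the 16 symbols of icizizczicczizcz gives the pieces ic iz ic cz ic cz iz cz ic iz iz cz ic cz iz cz, which concatenate to the answer.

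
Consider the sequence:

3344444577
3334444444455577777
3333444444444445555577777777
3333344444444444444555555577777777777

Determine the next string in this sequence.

3333334444444444444444455555555577777777777777

Term n consists of n+1 3's, followed by 3n+2 4's, followed by 2n-1 5's, followed by 3n-1 7's (n = 1, 2, …).
Setting n = 5 gives 6, 17, 9, 14 characters in each block.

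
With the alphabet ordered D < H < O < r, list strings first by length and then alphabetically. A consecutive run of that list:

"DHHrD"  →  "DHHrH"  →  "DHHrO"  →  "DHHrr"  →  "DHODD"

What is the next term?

DHODH

Find the rightmost character of DHODD below r, bump it to the next letter, and reset everything to its right to D.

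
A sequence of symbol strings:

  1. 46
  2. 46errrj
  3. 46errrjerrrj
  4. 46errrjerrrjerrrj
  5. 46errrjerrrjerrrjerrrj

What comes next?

46errrjerrrjerrrjerrrjerrrj

Every step adds errrj to the end: s(k+1) = s(k)·errrj.
One more step from 46errrjerrrjerrrjerrrj gives the answer.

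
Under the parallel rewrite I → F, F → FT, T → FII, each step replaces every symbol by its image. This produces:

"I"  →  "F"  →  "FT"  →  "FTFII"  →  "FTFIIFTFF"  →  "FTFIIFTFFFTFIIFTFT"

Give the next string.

Rewriting the 18 symbols of FTFIIFTFFFTFIIFTFT one by one yields FT FII FT F F FT FII FT FT FT FII FT F F FT FII FT FII; concatenated:

FTFIIFTFFFTFIIFTFTFTFIIFTFFFTFIIFTFII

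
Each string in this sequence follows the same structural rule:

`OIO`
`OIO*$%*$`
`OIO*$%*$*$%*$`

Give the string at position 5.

OIO*$%*$*$%*$*$%*$*$%*$

Every step adds *$%*$ to the end: s(k+1) = s(k)·*$%*$.
From OIO*$%*$*$%*$, 2 further steps: OIO*$%*$*$%*$ → OIO*$%*$*$%*$*$%*$ → (answer).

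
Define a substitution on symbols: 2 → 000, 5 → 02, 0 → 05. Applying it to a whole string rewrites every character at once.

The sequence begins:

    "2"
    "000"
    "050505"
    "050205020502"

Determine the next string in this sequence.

050205000050205000050205000

Apply φ to 050205020502 symbol by symbol: 0→05, 5→02, 0→05, 2→000, 0→05, 5→02, 0→05, 2→000, 0→05, 5→02, 0→05, 2→000; joined: 05 02 05 000 05 02 05 000 05 02 05 000.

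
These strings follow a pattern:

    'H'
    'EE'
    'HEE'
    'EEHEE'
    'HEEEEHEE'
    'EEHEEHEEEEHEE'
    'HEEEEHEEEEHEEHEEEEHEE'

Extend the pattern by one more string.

EEHEEHEEEEHEEHEEEEHEEEEHEEHEEEEHEE

From term 3 onward, concatenate the second-to-last term with the last: H·EE = HEE, EE·HEE = EEHEE, …
Continuing: EEHEEHEEEEHEE · HEEEEHEEEEHEEHEEEEHEE gives term 8.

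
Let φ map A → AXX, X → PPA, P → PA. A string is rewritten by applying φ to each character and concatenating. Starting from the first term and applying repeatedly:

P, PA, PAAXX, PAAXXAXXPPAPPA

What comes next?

Applying the rule to each of the 14 symbols of PAAXXAXXPPAPPA gives the pieces PA AXX AXX PPA PPA AXX PPA PPA PA PA AXX PA PA AXX, which concatenate to the answer.

PAAXXAXXPPAPPAAXXPPAPPAPAPAAXXPAPAAXX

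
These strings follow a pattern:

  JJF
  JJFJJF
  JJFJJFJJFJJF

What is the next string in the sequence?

Each string is two copies of the previous one concatenated.
So the next term is two copies of JJFJJFJJFJJF.

JJFJJFJJFJJFJJFJJFJJFJJF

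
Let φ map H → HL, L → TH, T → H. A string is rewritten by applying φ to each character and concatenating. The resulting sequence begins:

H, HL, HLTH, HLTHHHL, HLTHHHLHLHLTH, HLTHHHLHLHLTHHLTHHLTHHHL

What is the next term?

Rewriting the 24 symbols of HLTHHHLHLHLTHHLTHHLTHHHL one by one yields HL TH H HL HL HL TH HL TH HL TH H HL HL TH H HL HL TH H HL HL HL TH; concatenated:

HLTHHHLHLHLTHHLTHHLTHHHLHLTHHHLHLTHHHLHLHLTH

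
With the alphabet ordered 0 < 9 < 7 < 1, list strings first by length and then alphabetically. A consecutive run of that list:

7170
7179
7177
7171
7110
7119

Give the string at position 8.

7111

Stepping forward 2 times from 7119: 7119 → 7117, then the target.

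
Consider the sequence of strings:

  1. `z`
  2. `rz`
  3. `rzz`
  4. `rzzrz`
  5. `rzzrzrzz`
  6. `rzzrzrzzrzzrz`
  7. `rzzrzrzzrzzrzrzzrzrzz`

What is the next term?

rzzrzrzzrzzrzrzzrzrzzrzzrzrzzrzzrz

From term 3 onward, concatenate the last term with the second-to-last: rz·z = rzz, rzz·rz = rzzrz, …
So term 8 is rzzrzrzzrzzrzrzzrzrzz·rzzrzrzzrzzrz.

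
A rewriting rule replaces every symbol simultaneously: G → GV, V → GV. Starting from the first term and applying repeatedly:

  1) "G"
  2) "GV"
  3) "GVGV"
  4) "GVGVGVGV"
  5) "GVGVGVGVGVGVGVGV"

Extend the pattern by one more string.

GVGVGVGVGVGVGVGVGVGVGVGVGVGVGVGV

φ(GVGVGVGVGVGVGVGV) expands symbol-by-symbol to GV GV GV GV GV GV GV GV GV GV GV GV GV GV GV GV; joining the 16 pieces gives the next term.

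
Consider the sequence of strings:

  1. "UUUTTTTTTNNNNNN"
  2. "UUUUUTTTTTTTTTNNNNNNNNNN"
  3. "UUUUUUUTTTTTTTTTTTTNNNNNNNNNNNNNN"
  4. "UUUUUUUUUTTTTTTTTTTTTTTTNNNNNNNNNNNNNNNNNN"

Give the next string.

Reading off run lengths: U runs 3, 5, 7, 9; T runs 6, 9, 12, 15; N runs 6, 10, 14, 18 — each is linear in n (n = 1, 2, …).
At n = 5 the blocks have lengths 11, 18, 22.

UUUUUUUUUUUTTTTTTTTTTTTTTTTTTNNNNNNNNNNNNNNNNNNNNNN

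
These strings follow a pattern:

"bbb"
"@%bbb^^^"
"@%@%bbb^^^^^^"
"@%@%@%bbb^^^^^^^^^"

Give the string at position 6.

s(k+1) = @%·s(k)·^^^, so each term gains @% as a prefix and ^^^ as a suffix.
From @%@%@%bbb^^^^^^^^^, 2 further steps: @%@%@%bbb^^^^^^^^^ → @%@%@%@%bbb^^^^^^^^^^^^ → (answer).

@%@%@%@%@%bbb^^^^^^^^^^^^^^^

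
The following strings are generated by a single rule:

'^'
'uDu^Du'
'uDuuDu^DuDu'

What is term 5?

Each term wraps the previous one in uDu on the left and Du on the right.
From uDuuDu^DuDu, 2 further steps: uDuuDu^DuDu → uDuuDuuDu^DuDuDu → (answer).

uDuuDuuDuuDu^DuDuDuDu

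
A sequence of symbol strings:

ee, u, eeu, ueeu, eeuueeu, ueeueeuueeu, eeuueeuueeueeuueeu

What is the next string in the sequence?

ueeueeuueeueeuueeuueeueeuueeu

This is a Fibonacci-style word recurrence s(k) = s(k−2)·s(k−1): e.g. ee·u = eeu.
Continuing: ueeueeuueeu · eeuueeuueeueeuueeu gives term 8.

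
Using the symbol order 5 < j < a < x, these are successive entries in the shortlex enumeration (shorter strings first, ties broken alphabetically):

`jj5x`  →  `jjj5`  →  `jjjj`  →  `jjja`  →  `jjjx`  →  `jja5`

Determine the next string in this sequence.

jjaj

Find the rightmost character of jja5 below x, bump it to the next letter, and reset everything to its right to 5.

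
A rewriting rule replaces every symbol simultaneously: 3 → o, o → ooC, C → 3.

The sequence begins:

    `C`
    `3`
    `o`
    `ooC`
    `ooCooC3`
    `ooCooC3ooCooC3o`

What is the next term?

Rewriting the 15 symbols of ooCooC3ooCooC3o one by one yields ooC ooC 3 ooC ooC 3 o ooC ooC 3 ooC ooC 3 o ooC; concatenated:

ooCooC3ooCooC3oooCooC3ooCooC3oooC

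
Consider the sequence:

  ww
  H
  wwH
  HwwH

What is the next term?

From term 3 onward, concatenate the second-to-last term with the last: ww·H = wwH, H·wwH = HwwH, …
Continuing: wwH · HwwH gives term 5.

wwHHwwH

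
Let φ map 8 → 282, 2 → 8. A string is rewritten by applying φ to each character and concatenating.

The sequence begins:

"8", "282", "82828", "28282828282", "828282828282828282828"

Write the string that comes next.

Replace each of the 21 characters of 828282828282828282828 in place — 282 8 282 8 282 8 282 8 282 8 282 8 282 8 282 8 282 8 282 8 282 — and concatenate.

2828282828282828282828282828282828282828282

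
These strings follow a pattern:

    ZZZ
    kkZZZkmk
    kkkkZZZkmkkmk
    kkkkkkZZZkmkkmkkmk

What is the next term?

Every step adds kk to the front and kmk to the end of the previous string.
So the next term is kk·kkkkkkZZZkmkkmkkmk·kmk.

kkkkkkkkZZZkmkkmkkmkkmk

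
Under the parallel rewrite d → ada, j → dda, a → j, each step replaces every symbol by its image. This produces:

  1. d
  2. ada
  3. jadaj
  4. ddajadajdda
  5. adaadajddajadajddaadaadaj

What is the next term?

jadajjadajddaadaadajddajadajddaadaadajjadajjadajdda

φ(adaadajddajadajddaadaadaj) expands symbol-by-symbol to j ada j j ada j dda ada ada j dda j ada j dda ada ada j j ada j j ada j dda; joining the 25 pieces gives the next term.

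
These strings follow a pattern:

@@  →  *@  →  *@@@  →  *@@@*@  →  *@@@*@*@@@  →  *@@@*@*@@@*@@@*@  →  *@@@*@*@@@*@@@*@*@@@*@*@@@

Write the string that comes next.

From term 3 onward, concatenate the last term with the second-to-last: *@·@@ = *@@@, *@@@·*@ = *@@@*@, …
The next term joins *@@@*@*@@@*@@@*@*@@@*@*@@@ and *@@@*@*@@@*@@@*@.

*@@@*@*@@@*@@@*@*@@@*@*@@@*@@@*@*@@@*@@@*@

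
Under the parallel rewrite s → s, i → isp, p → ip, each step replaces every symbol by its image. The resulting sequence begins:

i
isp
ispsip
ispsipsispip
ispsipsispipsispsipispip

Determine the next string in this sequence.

Replace each of the 24 characters of ispsipsispipsispsipispip in place — isp s ip s isp ip s isp s ip isp ip s isp s ip s isp ip isp s ip isp ip — and concatenate.

ispsipsispipsispsipispipsispsipsispipispsipispip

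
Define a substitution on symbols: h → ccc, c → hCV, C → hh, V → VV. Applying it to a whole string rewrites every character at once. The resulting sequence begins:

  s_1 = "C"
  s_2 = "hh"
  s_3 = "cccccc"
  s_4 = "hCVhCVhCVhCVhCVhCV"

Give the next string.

ccchhVVccchhVVccchhVVccchhVVccchhVVccchhVV

Applying the rule to each of the 18 symbols of hCVhCVhCVhCVhCVhCV gives the pieces ccc hh VV ccc hh VV ccc hh VV ccc hh VV ccc hh VV ccc hh VV, which concatenate to the answer.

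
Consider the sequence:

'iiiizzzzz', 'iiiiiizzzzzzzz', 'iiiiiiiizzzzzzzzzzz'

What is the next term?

Term n consists of 2n i's, followed by 3n-1 z's, where the shown terms are n = 2, 3, 4.
For the next term, n = 5, so the run lengths are 10, 14.

iiiiiiiiiizzzzzzzzzzzzzz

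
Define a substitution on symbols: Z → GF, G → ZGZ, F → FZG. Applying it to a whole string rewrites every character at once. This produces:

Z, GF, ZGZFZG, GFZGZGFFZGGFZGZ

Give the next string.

Rewriting the 15 symbols of GFZGZGFFZGGFZGZ one by one yields ZGZ FZG GF ZGZ GF ZGZ FZG FZG GF ZGZ ZGZ FZG GF ZGZ GF; concatenated:

ZGZFZGGFZGZGFZGZFZGFZGGFZGZZGZFZGGFZGZGF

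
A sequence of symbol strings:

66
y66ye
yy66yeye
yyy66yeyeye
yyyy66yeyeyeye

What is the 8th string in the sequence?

Every step adds y to the front and ye to the end of the previous string.
From yyyy66yeyeyeye, 3 further steps: yyyy66yeyeyeye → yyyyy66yeyeyeyeye → yyyyyy66yeyeyeyeyeye → (answer).

yyyyyyy66yeyeyeyeyeyeye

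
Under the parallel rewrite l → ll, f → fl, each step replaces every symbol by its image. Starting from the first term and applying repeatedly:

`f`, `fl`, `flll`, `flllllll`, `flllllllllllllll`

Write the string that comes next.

flllllllllllllllllllllllllllllll

Replace each of the 16 characters of flllllllllllllll in place — fl ll ll ll ll ll ll ll ll ll ll ll ll ll ll ll — and concatenate.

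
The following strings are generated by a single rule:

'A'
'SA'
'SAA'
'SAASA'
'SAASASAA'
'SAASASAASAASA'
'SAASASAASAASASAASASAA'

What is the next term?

From term 3 onward, concatenate the last term with the second-to-last: SA·A = SAA, SAA·SA = SAASA, …
So term 8 is SAASASAASAASASAASASAA·SAASASAASAASA.

SAASASAASAASASAASASAASAASASAASAASA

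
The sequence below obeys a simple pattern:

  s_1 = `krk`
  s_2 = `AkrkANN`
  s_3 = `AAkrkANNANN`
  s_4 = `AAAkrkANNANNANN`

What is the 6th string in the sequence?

AAAAAkrkANNANNANNANNANN

Each term wraps the previous one in A on the left and ANN on the right.
From AAAkrkANNANNANN, 2 further steps: AAAkrkANNANNANN → AAAAkrkANNANNANNANN → (answer).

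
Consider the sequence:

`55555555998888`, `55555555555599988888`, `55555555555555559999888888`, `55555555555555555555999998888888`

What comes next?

Term n consists of 4n 5's, followed by n 9's, followed by n+2 8's, where the shown terms are n = 2, 3, 4, 5.
Setting n = 6 gives 24, 6, 8 characters in each block.

55555555555555555555555599999988888888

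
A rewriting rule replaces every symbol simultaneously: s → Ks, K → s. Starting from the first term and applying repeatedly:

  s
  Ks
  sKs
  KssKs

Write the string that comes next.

sKsKssKs

Rewriting each symbol of KssKs: K→s, s→Ks, s→Ks, K→s, s→Ks, which concatenates to s Ks Ks s Ks.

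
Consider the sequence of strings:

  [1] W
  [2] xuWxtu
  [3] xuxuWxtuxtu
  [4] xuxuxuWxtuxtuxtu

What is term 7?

xuxuxuxuxuxuWxtuxtuxtuxtuxtuxtu

s(k+1) = xu·s(k)·xtu, so each term gains xu as a prefix and xtu as a suffix.
From xuxuxuWxtuxtuxtu, 3 further steps: xuxuxuWxtuxtuxtu → xuxuxuxuWxtuxtuxtuxtu → xuxuxuxuxuWxtuxtuxtuxtuxtu → (answer).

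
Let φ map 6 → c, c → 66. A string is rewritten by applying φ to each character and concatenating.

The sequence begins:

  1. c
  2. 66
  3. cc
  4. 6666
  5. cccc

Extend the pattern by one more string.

66666666

Expanding cccc: c→66, c→66, c→66, c→66. Concatenated: 66 66 66 66.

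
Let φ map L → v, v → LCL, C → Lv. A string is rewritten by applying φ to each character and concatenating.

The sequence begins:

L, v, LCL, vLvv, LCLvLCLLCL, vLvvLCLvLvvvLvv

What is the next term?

Rewriting the 15 symbols of vLvvLCLvLvvvLvv one by one yields LCL v LCL LCL v Lv v LCL v LCL LCL LCL v LCL LCL; concatenated:

LCLvLCLLCLvLvvLCLvLCLLCLLCLvLCLLCL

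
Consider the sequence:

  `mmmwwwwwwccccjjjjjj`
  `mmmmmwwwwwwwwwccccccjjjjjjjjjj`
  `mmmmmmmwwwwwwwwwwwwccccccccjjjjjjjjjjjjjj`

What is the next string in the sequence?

The n-th term is 2n+1 m's then 3n+3 w's then 2n+2 c's then 4n+2 j's (n = 1, 2, …).
Setting n = 4 gives 9, 15, 10, 18 characters in each block.

mmmmmmmmmwwwwwwwwwwwwwwwccccccccccjjjjjjjjjjjjjjjjjj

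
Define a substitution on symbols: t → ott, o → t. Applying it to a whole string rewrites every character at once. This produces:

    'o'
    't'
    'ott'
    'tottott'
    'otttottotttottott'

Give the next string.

φ(otttottotttottott) expands symbol-by-symbol to t ott ott ott t ott ott t ott ott ott t ott ott t ott ott; joining the 17 pieces gives the next term.

tottottotttottotttottottotttottotttottott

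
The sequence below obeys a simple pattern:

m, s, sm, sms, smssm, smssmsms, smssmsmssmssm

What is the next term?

Each term (from the third on) is the previous term followed by the one before it: term 3 = s·m = sm.
So term 8 is smssmsmssmssm·smssmsms.

smssmsmssmssmsmssmsms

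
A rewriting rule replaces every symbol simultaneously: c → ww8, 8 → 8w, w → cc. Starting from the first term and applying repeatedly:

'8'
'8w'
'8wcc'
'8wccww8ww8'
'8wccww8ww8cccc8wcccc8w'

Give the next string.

8wccww8ww8cccc8wcccc8www8ww8ww8ww88wccww8ww8ww8ww88wcc

Applying the rule to each of the 22 symbols of 8wccww8ww8cccc8wcccc8w gives the pieces 8w cc ww8 ww8 cc cc 8w cc cc 8w ww8 ww8 ww8 ww8 8w cc ww8 ww8 ww8 ww8 8w cc, which concatenate to the answer.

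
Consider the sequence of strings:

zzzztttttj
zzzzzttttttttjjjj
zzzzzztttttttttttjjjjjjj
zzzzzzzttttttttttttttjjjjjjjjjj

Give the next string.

The n-th term is n+3 z's then 3n+2 t's then 3n-2 j's (n = 1, 2, …).
For the next term, n = 5, so the run lengths are 8, 17, 13.

zzzzzzzztttttttttttttttttjjjjjjjjjjjjj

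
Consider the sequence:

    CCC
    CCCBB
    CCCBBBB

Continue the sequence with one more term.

CCCBBBBBB

The strings grow by a fixed suffix BB each time.
One more step from CCCBBBB gives the answer.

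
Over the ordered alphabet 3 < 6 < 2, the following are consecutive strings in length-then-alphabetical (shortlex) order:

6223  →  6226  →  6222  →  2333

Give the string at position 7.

Advancing 3 positions from 2333 through 2333 → 2336 → 2332 reaches term 7.

2363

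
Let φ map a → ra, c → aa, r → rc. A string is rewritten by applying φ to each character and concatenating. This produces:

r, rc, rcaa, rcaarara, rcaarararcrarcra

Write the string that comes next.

Replace each of the 16 characters of rcaarararcrarcra in place — rc aa ra ra rc ra rc ra rc aa rc ra rc aa rc ra — and concatenate.

rcaarararcrarcrarcaarcrarcaarcra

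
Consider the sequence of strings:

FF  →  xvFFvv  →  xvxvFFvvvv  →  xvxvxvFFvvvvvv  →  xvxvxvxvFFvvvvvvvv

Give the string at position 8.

xvxvxvxvxvxvxvFFvvvvvvvvvvvvvv

s(k+1) = xv·s(k)·vv, so each term gains xv as a prefix and vv as a suffix.
From xvxvxvxvFFvvvvvvvv, 3 further steps: xvxvxvxvFFvvvvvvvv → xvxvxvxvxvFFvvvvvvvvvv → xvxvxvxvxvxvFFvvvvvvvvvvvv → (answer).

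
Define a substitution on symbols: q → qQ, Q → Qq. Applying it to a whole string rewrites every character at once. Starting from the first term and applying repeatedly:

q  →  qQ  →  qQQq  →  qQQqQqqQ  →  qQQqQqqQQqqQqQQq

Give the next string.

Applying the rule to each of the 16 symbols of qQQqQqqQQqqQqQQq gives the pieces qQ Qq Qq qQ Qq qQ qQ Qq Qq qQ qQ Qq qQ Qq Qq qQ, which concatenate to the answer.

qQQqQqqQQqqQqQQqQqqQqQQqqQQqQqqQ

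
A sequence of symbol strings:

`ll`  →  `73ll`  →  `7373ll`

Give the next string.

The strings grow by a fixed prefix 73 each time.
One more step from 7373ll gives the answer.

737373ll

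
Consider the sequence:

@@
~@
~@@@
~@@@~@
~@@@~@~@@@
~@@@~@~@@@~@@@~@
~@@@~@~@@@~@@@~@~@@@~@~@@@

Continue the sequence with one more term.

Each term (from the third on) is the previous term followed by the one before it: term 3 = ~@·@@ = ~@@@.
Continuing: ~@@@~@~@@@~@@@~@~@@@~@~@@@ · ~@@@~@~@@@~@@@~@ gives term 8.

~@@@~@~@@@~@@@~@~@@@~@~@@@~@@@~@~@@@~@@@~@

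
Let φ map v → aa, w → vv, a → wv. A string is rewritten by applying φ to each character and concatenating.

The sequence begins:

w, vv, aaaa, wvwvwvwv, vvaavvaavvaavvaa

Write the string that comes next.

Applying the rule to each of the 16 symbols of vvaavvaavvaavvaa gives the pieces aa aa wv wv aa aa wv wv aa aa wv wv aa aa wv wv, which concatenate to the answer.

aaaawvwvaaaawvwvaaaawvwvaaaawvwv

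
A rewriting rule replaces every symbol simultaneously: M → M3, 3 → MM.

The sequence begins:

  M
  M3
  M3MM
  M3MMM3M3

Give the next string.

M3MMM3M3M3MMM3MM

Apply φ to M3MMM3M3 symbol by symbol: M→M3, 3→MM, M→M3, M→M3, M→M3, 3→MM, M→M3, 3→MM; joined: M3 MM M3 M3 M3 MM M3 MM.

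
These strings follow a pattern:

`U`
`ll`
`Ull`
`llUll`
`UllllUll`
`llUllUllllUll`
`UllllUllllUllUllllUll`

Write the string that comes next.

llUllUllllUllUllllUllllUllUllllUll

This is a Fibonacci-style word recurrence s(k) = s(k−2)·s(k−1): e.g. U·ll = Ull.
So term 8 is llUllUllllUll·UllllUllllUllUllllUll.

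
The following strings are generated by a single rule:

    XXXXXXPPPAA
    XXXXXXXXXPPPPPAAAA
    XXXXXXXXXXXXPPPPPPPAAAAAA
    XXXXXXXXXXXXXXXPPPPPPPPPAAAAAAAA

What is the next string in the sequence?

XXXXXXXXXXXXXXXXXXPPPPPPPPPPPAAAAAAAAAA

Term n consists of 3n+3 X's, followed by 2n+1 P's, followed by 2n A's (n = 1, 2, …).
At n = 5 the blocks have lengths 18, 11, 10.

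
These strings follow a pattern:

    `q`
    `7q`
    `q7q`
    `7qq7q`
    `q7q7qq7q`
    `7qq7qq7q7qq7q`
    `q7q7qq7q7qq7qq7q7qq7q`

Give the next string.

This is a Fibonacci-style word recurrence s(k) = s(k−2)·s(k−1): e.g. q·7q = q7q.
Continuing: 7qq7qq7q7qq7q · q7q7qq7q7qq7qq7q7qq7q gives term 8.

7qq7qq7q7qq7qq7q7qq7q7qq7qq7q7qq7q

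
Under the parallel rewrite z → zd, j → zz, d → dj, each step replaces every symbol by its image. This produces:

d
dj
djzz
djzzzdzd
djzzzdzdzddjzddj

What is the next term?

Rewriting the 16 symbols of djzzzdzdzddjzddj one by one yields dj zz zd zd zd dj zd dj zd dj dj zz zd dj dj zz; concatenated:

djzzzdzdzddjzddjzddjdjzzzddjdjzz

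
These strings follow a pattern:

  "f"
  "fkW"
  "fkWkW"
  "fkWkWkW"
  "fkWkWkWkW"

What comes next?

The strings grow by a fixed suffix kW each time.
One more step from fkWkWkWkW gives the answer.

fkWkWkWkWkW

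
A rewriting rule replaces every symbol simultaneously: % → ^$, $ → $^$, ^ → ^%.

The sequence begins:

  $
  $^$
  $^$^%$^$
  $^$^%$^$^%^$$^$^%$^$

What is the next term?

Rewriting the 20 symbols of $^$^%$^$^%^$$^$^%$^$ one by one yields $^$ ^% $^$ ^% ^$ $^$ ^% $^$ ^% ^$ ^% $^$ $^$ ^% $^$ ^% ^$ $^$ ^% $^$; concatenated:

$^$^%$^$^%^$$^$^%$^$^%^$^%$^$$^$^%$^$^%^$$^$^%$^$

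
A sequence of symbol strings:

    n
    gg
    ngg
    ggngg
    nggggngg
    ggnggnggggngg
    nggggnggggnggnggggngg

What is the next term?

ggnggnggggnggnggggnggggnggnggggngg

This is a Fibonacci-style word recurrence s(k) = s(k−2)·s(k−1): e.g. n·gg = ngg.
Continuing: ggnggnggggngg · nggggnggggnggnggggngg gives term 8.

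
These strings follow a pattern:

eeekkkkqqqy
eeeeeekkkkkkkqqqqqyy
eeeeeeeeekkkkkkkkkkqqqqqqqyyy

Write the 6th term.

Each string has the form e^{3n} k^{3n+1} q^{2n+1} y^{n} (n = 1, 2, …).
At n = 6 the blocks have lengths 18, 19, 13, 6.

eeeeeeeeeeeeeeeeeekkkkkkkkkkkkkkkkkkkqqqqqqqqqqqqqyyyyyy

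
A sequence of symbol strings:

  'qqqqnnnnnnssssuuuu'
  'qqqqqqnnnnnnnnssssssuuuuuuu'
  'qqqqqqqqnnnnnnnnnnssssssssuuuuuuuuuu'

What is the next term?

qqqqqqqqqqnnnnnnnnnnnnssssssssssuuuuuuuuuuuuu

The n-th term is 2n q's then 2n+2 n's then 2n s's then 3n-2 u's, where the shown terms are n = 2, 3, 4.
At n = 5 the blocks have lengths 10, 12, 10, 13.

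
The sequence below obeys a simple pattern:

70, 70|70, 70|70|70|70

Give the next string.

70|70|70|70|70|70|70|70

Every step duplicates the string with '|' between the halves.
So the next term is two copies of 70|70|70|70 with '|' between the halves.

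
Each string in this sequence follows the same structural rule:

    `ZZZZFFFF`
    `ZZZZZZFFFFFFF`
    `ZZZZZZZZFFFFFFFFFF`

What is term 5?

The n-th term is 2n+2 Z's then 3n+1 F's (n = 1, 2, …).
At n = 5 the blocks have lengths 12, 16.

ZZZZZZZZZZZZFFFFFFFFFFFFFFFF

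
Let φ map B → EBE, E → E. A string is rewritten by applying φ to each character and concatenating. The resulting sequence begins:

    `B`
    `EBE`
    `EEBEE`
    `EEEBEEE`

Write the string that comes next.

EEEEBEEEE

Apply φ to EEEBEEE symbol by symbol: E→E, E→E, E→E, B→EBE, E→E, E→E, E→E; joined: E E E EBE E E E.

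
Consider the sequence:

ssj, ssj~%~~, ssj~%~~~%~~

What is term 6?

Every step adds ~%~~ to the end: s(k+1) = s(k)·~%~~.
From ssj~%~~~%~~, 3 further steps: ssj~%~~~%~~ → ssj~%~~~%~~~%~~ → ssj~%~~~%~~~%~~~%~~ → (answer).

ssj~%~~~%~~~%~~~%~~~%~~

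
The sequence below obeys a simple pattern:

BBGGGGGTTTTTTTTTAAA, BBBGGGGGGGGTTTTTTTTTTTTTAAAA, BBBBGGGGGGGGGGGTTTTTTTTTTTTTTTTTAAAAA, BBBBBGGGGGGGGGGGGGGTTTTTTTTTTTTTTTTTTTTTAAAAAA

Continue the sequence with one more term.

BBBBBBGGGGGGGGGGGGGGGGGTTTTTTTTTTTTTTTTTTTTTTTTTAAAAAAA

The n-th term is n B's then 3n-1 G's then 4n+1 T's then n+1 A's, where the shown terms are n = 2, 3, 4, 5.
For the next term, n = 6, so the run lengths are 6, 17, 25, 7.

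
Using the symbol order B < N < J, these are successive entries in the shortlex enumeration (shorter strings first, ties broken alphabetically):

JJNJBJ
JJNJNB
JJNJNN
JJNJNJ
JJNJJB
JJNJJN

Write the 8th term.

JJJBBB

Advancing 2 positions from JJNJJN through JJNJJN → JJNJJJ reaches term 8.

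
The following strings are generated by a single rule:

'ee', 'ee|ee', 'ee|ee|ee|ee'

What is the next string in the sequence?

Each string is two copies of the previous one joined by '|'.
So the next term is two copies of ee|ee|ee|ee with '|' between the halves.

ee|ee|ee|ee|ee|ee|ee|ee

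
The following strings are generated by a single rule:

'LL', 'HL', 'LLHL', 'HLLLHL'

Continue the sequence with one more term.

LLHLHLLLHL

From term 3 onward, concatenate the second-to-last term with the last: LL·HL = LLHL, HL·LLHL = HLLLHL, …
Continuing: LLHL · HLLLHL gives term 5.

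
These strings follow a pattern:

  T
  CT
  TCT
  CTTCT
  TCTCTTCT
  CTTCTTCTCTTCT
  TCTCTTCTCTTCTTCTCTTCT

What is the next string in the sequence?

This is a Fibonacci-style word recurrence s(k) = s(k−2)·s(k−1): e.g. T·CT = TCT.
Continuing: CTTCTTCTCTTCT · TCTCTTCTCTTCTTCTCTTCT gives term 8.

CTTCTTCTCTTCTTCTCTTCTCTTCTTCTCTTCT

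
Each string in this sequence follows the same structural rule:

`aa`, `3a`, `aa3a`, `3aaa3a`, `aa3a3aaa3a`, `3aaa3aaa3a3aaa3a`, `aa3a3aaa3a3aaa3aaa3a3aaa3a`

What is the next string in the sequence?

From term 3 onward, concatenate the second-to-last term with the last: aa·3a = aa3a, 3a·aa3a = 3aaa3a, …
Continuing: 3aaa3aaa3a3aaa3a · aa3a3aaa3a3aaa3aaa3a3aaa3a gives term 8.

3aaa3aaa3a3aaa3aaa3a3aaa3a3aaa3aaa3a3aaa3a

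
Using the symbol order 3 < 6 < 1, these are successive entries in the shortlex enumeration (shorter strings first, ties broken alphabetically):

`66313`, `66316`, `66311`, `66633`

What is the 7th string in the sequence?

66663

Stepping forward 3 times from 66633: 66633 → 66636 → 66631, then the target.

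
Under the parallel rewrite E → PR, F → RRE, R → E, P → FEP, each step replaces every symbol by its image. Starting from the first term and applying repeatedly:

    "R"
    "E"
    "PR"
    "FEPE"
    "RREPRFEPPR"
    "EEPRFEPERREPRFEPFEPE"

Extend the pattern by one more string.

PRPRFEPERREPRFEPPREEPRFEPERREPRFEPRREPRFEPPR

Replace each of the 20 characters of EEPRFEPERREPRFEPFEPE in place — PR PR FEP E RRE PR FEP PR E E PR FEP E RRE PR FEP RRE PR FEP PR — and concatenate.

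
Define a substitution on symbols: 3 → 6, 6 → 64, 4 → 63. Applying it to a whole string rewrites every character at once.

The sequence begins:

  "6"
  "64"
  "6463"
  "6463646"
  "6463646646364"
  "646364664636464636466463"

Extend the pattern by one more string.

64636466463646463646646364636466463646463646

Replace each of the 24 characters of 646364664636464636466463 in place — 64 63 64 6 64 63 64 64 63 64 6 64 63 64 63 64 6 64 63 64 64 63 64 6 — and concatenate.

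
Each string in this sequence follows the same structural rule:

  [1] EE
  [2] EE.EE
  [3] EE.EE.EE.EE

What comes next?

s(k+1) = s(k)·.·s(k) — each term doubles the last with '.' between the halves.
Doubling EE.EE.EE.EE with '.' between the halves:

EE.EE.EE.EE.EE.EE.EE.EE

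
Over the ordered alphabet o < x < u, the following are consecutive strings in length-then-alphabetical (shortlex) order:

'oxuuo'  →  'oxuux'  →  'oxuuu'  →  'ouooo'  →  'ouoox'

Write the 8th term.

Advancing 3 positions from ouoox through ouoox → ouoou → ouoxo reaches term 8.

ouoxx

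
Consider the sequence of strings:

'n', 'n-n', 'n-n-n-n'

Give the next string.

Each string is two copies of the previous one joined by '-'.
One more doubling of n-n-n-n gives the answer.

n-n-n-n-n-n-n-n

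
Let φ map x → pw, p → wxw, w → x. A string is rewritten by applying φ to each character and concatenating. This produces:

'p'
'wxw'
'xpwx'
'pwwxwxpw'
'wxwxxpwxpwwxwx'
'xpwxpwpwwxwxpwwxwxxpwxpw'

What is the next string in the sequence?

pwwxwxpwwxwxwxwxxpwxpwwxwxxpwxpwpwwxwxpwwxwx

Applying the rule to each of the 24 symbols of xpwxpwpwwxwxpwwxwxxpwxpw gives the pieces pw wxw x pw wxw x wxw x x pw x pw wxw x x pw x pw pw wxw x pw wxw x, which concatenate to the answer.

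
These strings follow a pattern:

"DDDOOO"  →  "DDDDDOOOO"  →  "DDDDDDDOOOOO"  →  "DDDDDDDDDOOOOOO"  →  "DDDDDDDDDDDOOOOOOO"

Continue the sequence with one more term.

DDDDDDDDDDDDDOOOOOOOO

Each string has the form D^{2n-1} O^{n+1}, where the shown terms are n = 2, 3, 4, 5, 6.
At n = 7 the blocks have lengths 13, 8.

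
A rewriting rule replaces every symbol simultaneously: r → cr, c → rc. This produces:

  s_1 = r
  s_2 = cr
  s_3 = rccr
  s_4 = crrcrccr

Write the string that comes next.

rccrcrrccrrcrccr

Expanding crrcrccr: c→rc, r→cr, r→cr, c→rc, r→cr, c→rc, c→rc, r→cr. Concatenated: rc cr cr rc cr rc rc cr.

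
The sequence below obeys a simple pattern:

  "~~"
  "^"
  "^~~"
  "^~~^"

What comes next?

Each term (from the third on) is the previous term followed by the one before it: term 3 = ^·~~ = ^~~.
Continuing: ^~~^ · ^~~ gives term 5.

^~~^^~~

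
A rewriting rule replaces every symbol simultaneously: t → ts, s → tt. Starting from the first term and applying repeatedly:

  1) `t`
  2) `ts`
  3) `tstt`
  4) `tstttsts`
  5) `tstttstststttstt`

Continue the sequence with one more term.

tstttstststttstttstttstststttsts

Applying the rule to each of the 16 symbols of tstttstststttstt gives the pieces ts tt ts ts ts tt ts tt ts tt ts ts ts tt ts ts, which concatenate to the answer.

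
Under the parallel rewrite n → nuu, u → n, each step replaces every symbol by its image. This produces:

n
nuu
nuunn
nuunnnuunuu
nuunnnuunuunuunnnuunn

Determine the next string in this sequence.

Rewriting the 21 symbols of nuunnnuunuunuunnnuunn one by one yields nuu n n nuu nuu nuu n n nuu n n nuu n n nuu nuu nuu n n nuu nuu; concatenated:

nuunnnuunuunuunnnuunnnuunnnuunuunuunnnuunuu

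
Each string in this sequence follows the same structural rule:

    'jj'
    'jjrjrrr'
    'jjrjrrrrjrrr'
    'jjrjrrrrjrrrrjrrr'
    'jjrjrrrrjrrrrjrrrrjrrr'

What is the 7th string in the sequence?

jjrjrrrrjrrrrjrrrrjrrrrjrrrrjrrr

Every step adds rjrrr to the end: s(k+1) = s(k)·rjrrr.
From jjrjrrrrjrrrrjrrrrjrrr, 2 further steps: jjrjrrrrjrrrrjrrrrjrrr → jjrjrrrrjrrrrjrrrrjrrrrjrrr → (answer).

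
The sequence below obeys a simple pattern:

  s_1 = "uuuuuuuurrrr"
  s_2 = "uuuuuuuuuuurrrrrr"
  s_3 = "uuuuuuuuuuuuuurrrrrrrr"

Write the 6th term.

uuuuuuuuuuuuuuuuuuuuuuurrrrrrrrrrrrrr

Term n consists of 3n+2 u's, followed by 2n r's, where the shown terms are n = 2, 3, 4.
At n = 7 the blocks have lengths 23, 14.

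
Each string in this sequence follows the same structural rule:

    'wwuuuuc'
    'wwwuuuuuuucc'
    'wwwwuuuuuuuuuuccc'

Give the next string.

wwwwwuuuuuuuuuuuuucccc

Reading off run lengths: w runs 2, 3, 4; u runs 4, 7, 10; c runs 1, 2, 3 — each is linear in n (n = 1, 2, …).
For the next term, n = 4, so the run lengths are 5, 13, 4.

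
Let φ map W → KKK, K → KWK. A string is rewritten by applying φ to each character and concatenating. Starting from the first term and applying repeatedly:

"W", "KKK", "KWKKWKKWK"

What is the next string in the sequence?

KWKKKKKWKKWKKKKKWKKWKKKKKWK

Rewriting each symbol of KWKKWKKWK: K→KWK, W→KKK, K→KWK, K→KWK, W→KKK, K→KWK, K→KWK, W→KKK, K→KWK, which concatenates to KWK KKK KWK KWK KKK KWK KWK KKK KWK.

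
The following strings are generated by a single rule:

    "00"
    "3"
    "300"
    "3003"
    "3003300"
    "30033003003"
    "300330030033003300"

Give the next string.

30033003003300330030033003003

This is a Fibonacci-style word recurrence s(k) = s(k−1)·s(k−2): e.g. 3·00 = 300.
So term 8 is 300330030033003300·30033003003.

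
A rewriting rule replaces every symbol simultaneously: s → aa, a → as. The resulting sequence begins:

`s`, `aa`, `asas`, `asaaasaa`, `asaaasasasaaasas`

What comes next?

Rewriting the 16 symbols of asaaasasasaaasas one by one yields as aa as as as aa as aa as aa as as as aa as aa; concatenated:

asaaasasasaaasaaasaaasasasaaasaa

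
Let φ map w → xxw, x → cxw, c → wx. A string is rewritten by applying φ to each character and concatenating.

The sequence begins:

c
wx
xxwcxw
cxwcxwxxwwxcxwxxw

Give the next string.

Rewriting the 17 symbols of cxwcxwxxwwxcxwxxw one by one yields wx cxw xxw wx cxw xxw cxw cxw xxw xxw cxw wx cxw xxw cxw cxw xxw; concatenated:

wxcxwxxwwxcxwxxwcxwcxwxxwxxwcxwwxcxwxxwcxwcxwxxw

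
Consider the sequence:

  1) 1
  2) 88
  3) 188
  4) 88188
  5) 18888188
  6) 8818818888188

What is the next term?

This is a Fibonacci-style word recurrence s(k) = s(k−2)·s(k−1): e.g. 1·88 = 188.
Continuing: 18888188 · 8818818888188 gives term 7.

188881888818818888188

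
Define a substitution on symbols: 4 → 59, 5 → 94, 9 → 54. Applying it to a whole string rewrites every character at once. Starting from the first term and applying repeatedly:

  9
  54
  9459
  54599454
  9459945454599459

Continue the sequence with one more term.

Applying the rule to each of the 16 symbols of 9459945454599459 gives the pieces 54 59 94 54 54 59 94 59 94 59 94 54 54 59 94 54, which concatenate to the answer.

54599454545994599459945454599454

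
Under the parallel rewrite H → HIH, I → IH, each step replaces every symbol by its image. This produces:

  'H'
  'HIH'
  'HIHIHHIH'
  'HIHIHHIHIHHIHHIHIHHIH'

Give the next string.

Rewriting the 21 symbols of HIHIHHIHIHHIHHIHIHHIH one by one yields HIH IH HIH IH HIH HIH IH HIH IH HIH HIH IH HIH HIH IH HIH IH HIH HIH IH HIH; concatenated:

HIHIHHIHIHHIHHIHIHHIHIHHIHHIHIHHIHHIHIHHIHIHHIHHIHIHHIH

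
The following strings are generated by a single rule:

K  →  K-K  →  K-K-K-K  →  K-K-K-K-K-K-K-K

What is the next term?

s(k+1) = s(k)·-·s(k) — each term doubles the last with '-' between the halves.
Doubling K-K-K-K-K-K-K-K with '-' between the halves:

K-K-K-K-K-K-K-K-K-K-K-K-K-K-K-K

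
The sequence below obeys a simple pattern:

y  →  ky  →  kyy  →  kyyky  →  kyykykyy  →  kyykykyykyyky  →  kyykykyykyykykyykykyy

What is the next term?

This is a Fibonacci-style word recurrence s(k) = s(k−1)·s(k−2): e.g. ky·y = kyy.
Continuing: kyykykyykyykykyykykyy · kyykykyykyyky gives term 8.

kyykykyykyykykyykykyykyykykyykyyky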